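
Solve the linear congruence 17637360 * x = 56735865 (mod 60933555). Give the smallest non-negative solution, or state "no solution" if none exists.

2396187

First find gcd(17637360, 60933555):
60933555 = 3×17637360 + 8021475
17637360 = 2×8021475 + 1594410
8021475 = 5×1594410 + 49425
1594410 = 32×49425 + 12810
49425 = 3×12810 + 10995
12810 = 1×10995 + 1815
10995 = 6×1815 + 105
1815 = 17×105 + 30
105 = 3×30 + 15
30 = 2×15 + 0
gcd = 15 and 15 | 56735865, so solutions exist. Divide through by 15: 1175824x ≡ 3782391 (mod 4062237).
Now find 1175824⁻¹ mod 4062237:
4062237 = 3·1175824 + 534765
1175824 = 2·534765 + 106294
534765 = 5·106294 + 3295
106294 = 32·3295 + 854
3295 = 3·854 + 733
854 = 1·733 + 121
733 = 6·121 + 7
121 = 17·7 + 2
7 = 3·2 + 1
2 = 2·1 + 0
Back-substitute:
1 = 7 − 3·2
1 = −3·121 + 52·7
1 = 52·733 − 315·121
1 = −315·854 + 367·733
1 = 367·3295 − 1416·854
1 = −1416·106294 + 45679·3295
1 = 45679·534765 − 229811·106294
1 = −229811·1175824 + 505301·534765
1 = 505301·4062237 − 1745714·1175824
So 1175824·(-1745714) ≡ 1 (mod 4062237), i.e. 1175824⁻¹ ≡ 2316523.
Then x ≡ 2316523·3782391 ≡ 2396187 (mod 4062237); the smallest non-negative solution is x = 2396187.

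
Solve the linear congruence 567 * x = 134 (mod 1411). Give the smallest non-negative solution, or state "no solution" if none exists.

1354

First find gcd(567, 1411):
1411 = 2*567 + 277
567 = 2*277 + 13
277 = 21*13 + 4
13 = 3*4 + 1
4 = 4*1 + 0
gcd = 1, so a unique solution mod 1411 exists.
Back-substitute for the Bézout coefficients:
1 = 13 − 3·4
1 = −3·277 + 64·13
1 = 64·567 − 131·277
1 = −131·1411 + 326·567
So 567·(326) ≡ 1 (mod 1411), giving 567⁻¹ ≡ 326.
x ≡ 567⁻¹·134 ≡ 326·134 ≡ 1354 (mod 1411).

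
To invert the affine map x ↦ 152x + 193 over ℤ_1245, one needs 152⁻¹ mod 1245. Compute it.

1073

Extended Euclidean algorithm:
1245 = 8×152 + 29
152 = 5×29 + 7
29 = 4×7 + 1
7 = 7×1 + 0
Since gcd(152, 1245) = 1, back-substitute to write 1 as a combination:
1 = 29 − 4·7
1 = −4·152 + 21·29
1 = 21·1245 − 172·152
So 152·(-172) ≡ 1 (mod 1245), and -172 ≡ 1073 (mod 1245).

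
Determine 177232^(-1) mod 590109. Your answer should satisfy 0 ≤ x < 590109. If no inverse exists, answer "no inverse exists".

16285

gcd(590109, 177232) by repeated division:
590109 = 3·177232 + 58413
177232 = 3·58413 + 1993
58413 = 29·1993 + 616
1993 = 3·616 + 145
616 = 4·145 + 36
145 = 4·36 + 1
36 = 36·1 + 0
gcd = 1, so the inverse exists. Back-substitute:
1 = 145 − 4·36
1 = −4·616 + 17·145
1 = 17·1993 − 55·616
1 = −55·58413 + 1612·1993
1 = 1612·177232 − 4891·58413
1 = −4891·590109 + 16285·177232
So 177232·16285 ≡ 1 (mod 590109).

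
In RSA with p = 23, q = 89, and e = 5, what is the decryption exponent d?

φ(n) = (p−1)(q−1) = 22·88 = 1936.
Need d with 5·d ≡ 1 (mod 1936). Apply the extended Euclidean algorithm:
1936 = 387·5 + 1
5 = 5·1 + 0
Back-substitute:
1 = 1936 − 387·5
So 5·(-387) ≡ 1 (mod 1936), hence d ≡ -387 ≡ 1549 (mod 1936).

1549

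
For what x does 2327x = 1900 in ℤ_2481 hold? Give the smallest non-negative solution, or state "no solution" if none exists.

2372

First find gcd(2327, 2481):
2481 = 1·2327 + 154
2327 = 15·154 + 17
154 = 9·17 + 1
17 = 17·1 + 0
gcd = 1, so a unique solution mod 2481 exists.
Back-substitute for the Bézout coefficients:
1 = 154 − 9·17
1 = −9·2327 + 136·154
1 = 136·2481 − 145·2327
So 2327·(-145) ≡ 1 (mod 2481), giving 2327⁻¹ ≡ 2336.
x ≡ 2327⁻¹·1900 ≡ 2336·1900 ≡ 2372 (mod 2481).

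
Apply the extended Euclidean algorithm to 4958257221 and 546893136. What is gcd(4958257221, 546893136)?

9

Apply Euclid's algorithm to 4958257221 and 546893136:
4958257221 = 9*546893136 + 36218997
546893136 = 15*36218997 + 3608181
36218997 = 10*3608181 + 137187
3608181 = 26*137187 + 41319
137187 = 3*41319 + 13230
41319 = 3*13230 + 1629
13230 = 8*1629 + 198
1629 = 8*198 + 45
198 = 4*45 + 18
45 = 2*18 + 9
18 = 2*9 + 0
gcd(4958257221, 546893136) = 9.
Express as a combination:
9 = 45 − 2·18
9 = −2·198 + 9·45
9 = 9·1629 − 74·198
9 = −74·13230 + 601·1629
9 = 601·41319 − 1877·13230
9 = −1877·137187 + 6232·41319
9 = 6232·3608181 − 163909·137187
9 = −163909·36218997 + 1645322·3608181
9 = 1645322·546893136 − 24843739·36218997
9 = −24843739·4958257221 + 225238973·546893136
So 9 = (-24843739)·4958257221 + (225238973)·546893136.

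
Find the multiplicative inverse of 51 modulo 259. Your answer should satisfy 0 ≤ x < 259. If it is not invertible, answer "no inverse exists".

193

gcd(259, 51) by repeated division:
259 = 5×51 + 4
51 = 12×4 + 3
4 = 1×3 + 1
3 = 3×1 + 0
Since gcd(51, 259) = 1, back-substitute to write 1 as a combination:
1 = 4 − 3
1 = −51 + 13·4
1 = 13·259 − 66·51
Thus 51·(-66) ≡ 1 (mod 259); reducing, -66 mod 259 = 193.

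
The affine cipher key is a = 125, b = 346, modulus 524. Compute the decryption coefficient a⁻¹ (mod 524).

gcd(524, 125) by repeated division:
524 = 4×125 + 24
125 = 5×24 + 5
24 = 4×5 + 4
5 = 1×4 + 1
4 = 4×1 + 0
The gcd is 1. Working backward:
1 = 5 − 4
1 = −24 + 5·5
1 = 5·125 − 26·24
1 = −26·524 + 109·125
So 125·109 ≡ 1 (mod 524).

109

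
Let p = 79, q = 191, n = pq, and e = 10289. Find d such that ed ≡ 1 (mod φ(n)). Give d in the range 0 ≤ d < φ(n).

6329

φ(n) = (p−1)(q−1) = 78·190 = 14820.
Need d with 10289·d ≡ 1 (mod 14820). Apply the extended Euclidean algorithm:
14820 = 1×10289 + 4531
10289 = 2×4531 + 1227
4531 = 3×1227 + 850
1227 = 1×850 + 377
850 = 2×377 + 96
377 = 3×96 + 89
96 = 1×89 + 7
89 = 12×7 + 5
7 = 1×5 + 2
5 = 2×2 + 1
2 = 2×1 + 0
Back-substitute:
1 = 5 − 2·2
1 = −2·7 + 3·5
1 = 3·89 − 38·7
1 = −38·96 + 41·89
1 = 41·377 − 161·96
1 = −161·850 + 363·377
1 = 363·1227 − 524·850
1 = −524·4531 + 1935·1227
1 = 1935·10289 − 4394·4531
1 = −4394·14820 + 6329·10289
So 10289·6329 ≡ 1 (mod 14820), hence d = 6329.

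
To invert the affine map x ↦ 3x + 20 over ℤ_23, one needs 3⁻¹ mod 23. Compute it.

8

Extended Euclidean algorithm:
23 = 7×3 + 2
3 = 1×2 + 1
2 = 2×1 + 0
Since gcd(3, 23) = 1, back-substitute to write 1 as a combination:
1 = 3 − 2
1 = −23 + 8·3
So 3·8 ≡ 1 (mod 23).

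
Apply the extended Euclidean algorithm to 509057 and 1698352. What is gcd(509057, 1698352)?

1

Euclidean algorithm:
1698352 = 3·509057 + 171181
509057 = 2·171181 + 166695
171181 = 1·166695 + 4486
166695 = 37·4486 + 713
4486 = 6·713 + 208
713 = 3·208 + 89
208 = 2·89 + 30
89 = 2·30 + 29
30 = 1·29 + 1
29 = 29·1 + 0
gcd(509057, 1698352) = 1.
Working backward:
1 = 30 − 29
1 = −89 + 3·30
1 = 3·208 − 7·89
1 = −7·713 + 24·208
1 = 24·4486 − 151·713
1 = −151·166695 + 5611·4486
1 = 5611·171181 − 5762·166695
1 = −5762·509057 + 17135·171181
1 = 17135·1698352 − 57167·509057
So 1 = (17135)·1698352 + (-57167)·509057.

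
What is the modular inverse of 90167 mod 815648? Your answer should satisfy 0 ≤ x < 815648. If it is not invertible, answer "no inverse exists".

661767

Apply the Euclidean algorithm to 815648 and 90167:
815648 = 9·90167 + 4145
90167 = 21·4145 + 3122
4145 = 1·3122 + 1023
3122 = 3·1023 + 53
1023 = 19·53 + 16
53 = 3·16 + 5
16 = 3·5 + 1
5 = 5·1 + 0
Since gcd(90167, 815648) = 1, back-substitute to write 1 as a combination:
1 = 16 − 3·5
1 = −3·53 + 10·16
1 = 10·1023 − 193·53
1 = −193·3122 + 589·1023
1 = 589·4145 − 782·3122
1 = −782·90167 + 17011·4145
1 = 17011·815648 − 153881·90167
So 90167·(-153881) ≡ 1 (mod 815648), and -153881 ≡ 661767 (mod 815648).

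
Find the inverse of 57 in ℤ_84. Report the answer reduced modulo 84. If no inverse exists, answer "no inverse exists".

no inverse exists

Compute gcd(57, 84):
84 = 1×57 + 27
57 = 2×27 + 3
27 = 9×3 + 0
gcd(57, 84) = 3 ≠ 1, so 57 has no multiplicative inverse modulo 84.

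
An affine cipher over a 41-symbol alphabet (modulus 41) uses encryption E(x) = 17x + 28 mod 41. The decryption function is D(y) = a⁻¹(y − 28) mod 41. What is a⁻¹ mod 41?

29

Extended Euclidean algorithm:
41 = 2×17 + 7
17 = 2×7 + 3
7 = 2×3 + 1
3 = 3×1 + 0
gcd = 1, so the inverse exists. Back-substitute:
1 = 7 − 2·3
1 = −2·17 + 5·7
1 = 5·41 − 12·17
Hence 17⁻¹ ≡ -12 ≡ 29 (mod 41).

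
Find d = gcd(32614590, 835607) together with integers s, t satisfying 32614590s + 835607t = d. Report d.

Apply Euclid's algorithm to 32614590 and 835607:
32614590 = 39·835607 + 25917
835607 = 32·25917 + 6263
25917 = 4·6263 + 865
6263 = 7·865 + 208
865 = 4·208 + 33
208 = 6·33 + 10
33 = 3·10 + 3
10 = 3·3 + 1
3 = 3·1 + 0
gcd(32614590, 835607) = 1.
Express as a combination:
1 = 10 − 3·3
1 = −3·33 + 10·10
1 = 10·208 − 63·33
1 = −63·865 + 262·208
1 = 262·6263 − 1897·865
1 = −1897·25917 + 7850·6263
1 = 7850·835607 − 253097·25917
1 = −253097·32614590 + 9878633·835607
So 1 = (-253097)·32614590 + (9878633)·835607.

1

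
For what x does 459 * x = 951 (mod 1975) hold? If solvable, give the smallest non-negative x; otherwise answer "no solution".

First find gcd(459, 1975):
1975 = 4×459 + 139
459 = 3×139 + 42
139 = 3×42 + 13
42 = 3×13 + 3
13 = 4×3 + 1
3 = 3×1 + 0
gcd = 1, so a unique solution mod 1975 exists.
Back-substitute for the Bézout coefficients:
1 = 13 − 4·3
1 = −4·42 + 13·13
1 = 13·139 − 43·42
1 = −43·459 + 142·139
1 = 142·1975 − 611·459
So 459·(-611) ≡ 1 (mod 1975), giving 459⁻¹ ≡ 1364.
x ≡ 459⁻¹·951 ≡ 1364·951 ≡ 1564 (mod 1975).

1564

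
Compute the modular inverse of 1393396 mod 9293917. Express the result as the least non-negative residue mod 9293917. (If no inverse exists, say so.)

2255779

Extended Euclidean algorithm:
9293917 = 6·1393396 + 933541
1393396 = 1·933541 + 459855
933541 = 2·459855 + 13831
459855 = 33·13831 + 3432
13831 = 4·3432 + 103
3432 = 33·103 + 33
103 = 3·33 + 4
33 = 8·4 + 1
4 = 4·1 + 0
Since gcd(1393396, 9293917) = 1, back-substitute to write 1 as a combination:
1 = 33 − 8·4
1 = −8·103 + 25·33
1 = 25·3432 − 833·103
1 = −833·13831 + 3357·3432
1 = 3357·459855 − 111614·13831
1 = −111614·933541 + 226585·459855
1 = 226585·1393396 − 338199·933541
1 = −338199·9293917 + 2255779·1393396
So 1393396·2255779 ≡ 1 (mod 9293917).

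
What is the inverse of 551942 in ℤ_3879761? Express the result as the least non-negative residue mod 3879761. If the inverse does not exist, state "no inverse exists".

gcd(3879761, 551942) by repeated division:
3879761 = 7*551942 + 16167
551942 = 34*16167 + 2264
16167 = 7*2264 + 319
2264 = 7*319 + 31
319 = 10*31 + 9
31 = 3*9 + 4
9 = 2*4 + 1
4 = 4*1 + 0
gcd = 1, so the inverse exists. Back-substitute:
1 = 9 − 2·4
1 = −2·31 + 7·9
1 = 7·319 − 72·31
1 = −72·2264 + 511·319
1 = 511·16167 − 3649·2264
1 = −3649·551942 + 124577·16167
1 = 124577·3879761 − 875688·551942
Thus 551942·(-875688) ≡ 1 (mod 3879761); reducing, -875688 mod 3879761 = 3004073.

3004073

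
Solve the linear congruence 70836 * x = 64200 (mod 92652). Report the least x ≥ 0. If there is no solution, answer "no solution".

First find gcd(70836, 92652):
92652 = 1·70836 + 21816
70836 = 3·21816 + 5388
21816 = 4·5388 + 264
5388 = 20·264 + 108
264 = 2·108 + 48
108 = 2·48 + 12
48 = 4·12 + 0
gcd = 12 and 12 | 64200, so solutions exist. Divide through by 12: 5903x ≡ 5350 (mod 7721).
Now find 5903⁻¹ mod 7721:
7721 = 1*5903 + 1818
5903 = 3*1818 + 449
1818 = 4*449 + 22
449 = 20*22 + 9
22 = 2*9 + 4
9 = 2*4 + 1
4 = 4*1 + 0
Back-substitute:
1 = 9 − 2·4
1 = −2·22 + 5·9
1 = 5·449 − 102·22
1 = −102·1818 + 413·449
1 = 413·5903 − 1341·1818
1 = −1341·7721 + 1754·5903
So 5903⁻¹ ≡ 1754 (mod 7721).
Then x ≡ 1754·5350 ≡ 2885 (mod 7721); the smallest non-negative solution is x = 2885.

2885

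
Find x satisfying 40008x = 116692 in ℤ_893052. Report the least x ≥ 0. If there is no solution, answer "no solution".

gcd(40008, 893052):
893052 = 22*40008 + 12876
40008 = 3*12876 + 1380
12876 = 9*1380 + 456
1380 = 3*456 + 12
456 = 38*12 + 0
gcd = 12, but 12 ∤ 116692, so the congruence has no solution.

no solution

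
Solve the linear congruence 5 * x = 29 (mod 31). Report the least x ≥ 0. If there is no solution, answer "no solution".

First find gcd(5, 31):
31 = 6×5 + 1
5 = 5×1 + 0
gcd = 1, so a unique solution mod 31 exists.
Back-substitute for the Bézout coefficients:
1 = 31 − 6·5
So 5·(-6) ≡ 1 (mod 31), giving 5⁻¹ ≡ 25.
x ≡ 5⁻¹·29 ≡ 25·29 ≡ 12 (mod 31).

12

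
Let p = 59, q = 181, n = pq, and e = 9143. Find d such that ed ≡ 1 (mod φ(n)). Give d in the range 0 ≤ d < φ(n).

2447

φ(n) = (p−1)(q−1) = 58·180 = 10440.
Need d with 9143·d ≡ 1 (mod 10440). Apply the extended Euclidean algorithm:
10440 = 1*9143 + 1297
9143 = 7*1297 + 64
1297 = 20*64 + 17
64 = 3*17 + 13
17 = 1*13 + 4
13 = 3*4 + 1
4 = 4*1 + 0
Back-substitute:
1 = 13 − 3·4
1 = −3·17 + 4·13
1 = 4·64 − 15·17
1 = −15·1297 + 304·64
1 = 304·9143 − 2143·1297
1 = −2143·10440 + 2447·9143
So 9143·2447 ≡ 1 (mod 10440), hence d = 2447.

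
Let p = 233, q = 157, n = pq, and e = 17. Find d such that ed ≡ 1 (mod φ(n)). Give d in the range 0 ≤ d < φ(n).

φ(n) = (p−1)(q−1) = 232·156 = 36192.
Need d with 17·d ≡ 1 (mod 36192). Apply the extended Euclidean algorithm:
36192 = 2128·17 + 16
17 = 1·16 + 1
16 = 16·1 + 0
Back-substitute:
1 = 17 − 16
1 = −36192 + 2129·17
So 17·2129 ≡ 1 (mod 36192), hence d = 2129.

2129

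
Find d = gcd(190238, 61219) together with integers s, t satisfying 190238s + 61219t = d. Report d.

1

Euclidean algorithm:
190238 = 3*61219 + 6581
61219 = 9*6581 + 1990
6581 = 3*1990 + 611
1990 = 3*611 + 157
611 = 3*157 + 140
157 = 1*140 + 17
140 = 8*17 + 4
17 = 4*4 + 1
4 = 4*1 + 0
gcd(190238, 61219) = 1.
Express as a combination:
1 = 17 − 4·4
1 = −4·140 + 33·17
1 = 33·157 − 37·140
1 = −37·611 + 144·157
1 = 144·1990 − 469·611
1 = −469·6581 + 1551·1990
1 = 1551·61219 − 14428·6581
1 = −14428·190238 + 44835·61219
So 1 = (-14428)·190238 + (44835)·61219.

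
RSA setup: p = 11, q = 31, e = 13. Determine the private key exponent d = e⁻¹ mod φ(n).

277

φ(n) = (p−1)(q−1) = 10·30 = 300.
Need d with 13·d ≡ 1 (mod 300). Apply the extended Euclidean algorithm:
300 = 23×13 + 1
13 = 13×1 + 0
Back-substitute:
1 = 300 − 23·13
So 13·(-23) ≡ 1 (mod 300), hence d ≡ -23 ≡ 277 (mod 300).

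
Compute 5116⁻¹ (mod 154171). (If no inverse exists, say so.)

Apply the Euclidean algorithm to 154171 and 5116:
154171 = 30×5116 + 691
5116 = 7×691 + 279
691 = 2×279 + 133
279 = 2×133 + 13
133 = 10×13 + 3
13 = 4×3 + 1
3 = 3×1 + 0
Since gcd(5116, 154171) = 1, back-substitute to write 1 as a combination:
1 = 13 − 4·3
1 = −4·133 + 41·13
1 = 41·279 − 86·133
1 = −86·691 + 213·279
1 = 213·5116 − 1577·691
1 = −1577·154171 + 47523·5116
So 5116·47523 ≡ 1 (mod 154171).

47523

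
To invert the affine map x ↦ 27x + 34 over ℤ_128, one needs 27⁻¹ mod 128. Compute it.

19

Apply the Euclidean algorithm to 128 and 27:
128 = 4×27 + 20
27 = 1×20 + 7
20 = 2×7 + 6
7 = 1×6 + 1
6 = 6×1 + 0
Since gcd(27, 128) = 1, back-substitute to write 1 as a combination:
1 = 7 − 6
1 = −20 + 3·7
1 = 3·27 − 4·20
1 = −4·128 + 19·27
So 27·19 ≡ 1 (mod 128).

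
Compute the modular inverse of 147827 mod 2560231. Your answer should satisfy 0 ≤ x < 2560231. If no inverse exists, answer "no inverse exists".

1714799

gcd(2560231, 147827) by repeated division:
2560231 = 17×147827 + 47172
147827 = 3×47172 + 6311
47172 = 7×6311 + 2995
6311 = 2×2995 + 321
2995 = 9×321 + 106
321 = 3×106 + 3
106 = 35×3 + 1
3 = 3×1 + 0
The gcd is 1. Working backward:
1 = 106 − 35·3
1 = −35·321 + 106·106
1 = 106·2995 − 989·321
1 = −989·6311 + 2084·2995
1 = 2084·47172 − 15577·6311
1 = −15577·147827 + 48815·47172
1 = 48815·2560231 − 845432·147827
So 147827·(-845432) ≡ 1 (mod 2560231), and -845432 ≡ 1714799 (mod 2560231).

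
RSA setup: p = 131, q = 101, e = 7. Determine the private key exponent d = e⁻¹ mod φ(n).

11143

φ(n) = (p−1)(q−1) = 130·100 = 13000.
Need d with 7·d ≡ 1 (mod 13000). Apply the extended Euclidean algorithm:
13000 = 1857·7 + 1
7 = 7·1 + 0
Back-substitute:
1 = 13000 − 1857·7
So 7·(-1857) ≡ 1 (mod 13000), hence d ≡ -1857 ≡ 11143 (mod 13000).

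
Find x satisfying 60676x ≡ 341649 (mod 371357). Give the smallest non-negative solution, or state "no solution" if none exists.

First find gcd(60676, 371357):
371357 = 6·60676 + 7301
60676 = 8·7301 + 2268
7301 = 3·2268 + 497
2268 = 4·497 + 280
497 = 1·280 + 217
280 = 1·217 + 63
217 = 3·63 + 28
63 = 2·28 + 7
28 = 4·7 + 0
gcd = 7 and 7 | 341649, so solutions exist. Divide through by 7: 8668x ≡ 48807 (mod 53051).
Now find 8668⁻¹ mod 53051:
53051 = 6*8668 + 1043
8668 = 8*1043 + 324
1043 = 3*324 + 71
324 = 4*71 + 40
71 = 1*40 + 31
40 = 1*31 + 9
31 = 3*9 + 4
9 = 2*4 + 1
4 = 4*1 + 0
Back-substitute:
1 = 9 − 2·4
1 = −2·31 + 7·9
1 = 7·40 − 9·31
1 = −9·71 + 16·40
1 = 16·324 − 73·71
1 = −73·1043 + 235·324
1 = 235·8668 − 1953·1043
1 = −1953·53051 + 11953·8668
So 8668⁻¹ ≡ 11953 (mod 53051).
Then x ≡ 11953·48807 ≡ 41275 (mod 53051); the smallest non-negative solution is x = 41275.

41275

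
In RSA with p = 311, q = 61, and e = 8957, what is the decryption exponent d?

φ(n) = (p−1)(q−1) = 310·60 = 18600.
Need d with 8957·d ≡ 1 (mod 18600). Apply the extended Euclidean algorithm:
18600 = 2·8957 + 686
8957 = 13·686 + 39
686 = 17·39 + 23
39 = 1·23 + 16
23 = 1·16 + 7
16 = 2·7 + 2
7 = 3·2 + 1
2 = 2·1 + 0
Back-substitute:
1 = 7 − 3·2
1 = −3·16 + 7·7
1 = 7·23 − 10·16
1 = −10·39 + 17·23
1 = 17·686 − 299·39
1 = −299·8957 + 3904·686
1 = 3904·18600 − 8107·8957
So 8957·(-8107) ≡ 1 (mod 18600), hence d ≡ -8107 ≡ 10493 (mod 18600).

10493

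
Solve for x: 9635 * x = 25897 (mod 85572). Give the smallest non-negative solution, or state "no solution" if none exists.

25883

First find gcd(9635, 85572):
85572 = 8×9635 + 8492
9635 = 1×8492 + 1143
8492 = 7×1143 + 491
1143 = 2×491 + 161
491 = 3×161 + 8
161 = 20×8 + 1
8 = 8×1 + 0
gcd = 1, so a unique solution mod 85572 exists.
Back-substitute for the Bézout coefficients:
1 = 161 − 20·8
1 = −20·491 + 61·161
1 = 61·1143 − 142·491
1 = −142·8492 + 1055·1143
1 = 1055·9635 − 1197·8492
1 = −1197·85572 + 10631·9635
So 9635·(10631) ≡ 1 (mod 85572), giving 9635⁻¹ ≡ 10631.
x ≡ 9635⁻¹·25897 ≡ 10631·25897 ≡ 25883 (mod 85572).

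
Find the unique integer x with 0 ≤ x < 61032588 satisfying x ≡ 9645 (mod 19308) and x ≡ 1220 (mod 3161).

Write x = 9645 + 19308·k. Then 19308·k ≡ 1220 − 9645 ≡ 1058 (mod 3161).
Need 19308⁻¹ mod 3161. Extended Euclid on (3161, 342):
3161 = 9×342 + 83
342 = 4×83 + 10
83 = 8×10 + 3
10 = 3×3 + 1
3 = 3×1 + 0
Back-substitute:
1 = 10 − 3·3
1 = −3·83 + 25·10
1 = 25·342 − 103·83
1 = −103·3161 + 952·342
19308⁻¹ ≡ 952 (mod 3161), so k ≡ 952·1058 ≡ 2018 (mod 3161).
x = 9645 + 19308·2018 = 38973189.

38973189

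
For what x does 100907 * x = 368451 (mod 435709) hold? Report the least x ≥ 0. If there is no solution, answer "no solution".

317626

First find gcd(100907, 435709):
435709 = 4·100907 + 32081
100907 = 3·32081 + 4664
32081 = 6·4664 + 4097
4664 = 1·4097 + 567
4097 = 7·567 + 128
567 = 4·128 + 55
128 = 2·55 + 18
55 = 3·18 + 1
18 = 18·1 + 0
gcd = 1, so a unique solution mod 435709 exists.
Back-substitute for the Bézout coefficients:
1 = 55 − 3·18
1 = −3·128 + 7·55
1 = 7·567 − 31·128
1 = −31·4097 + 224·567
1 = 224·4664 − 255·4097
1 = −255·32081 + 1754·4664
1 = 1754·100907 − 5517·32081
1 = −5517·435709 + 23822·100907
So 100907·(23822) ≡ 1 (mod 435709), giving 100907⁻¹ ≡ 23822.
x ≡ 100907⁻¹·368451 ≡ 23822·368451 ≡ 317626 (mod 435709).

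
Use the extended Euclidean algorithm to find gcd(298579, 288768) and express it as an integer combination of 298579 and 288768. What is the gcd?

Euclidean algorithm:
298579 = 1×288768 + 9811
288768 = 29×9811 + 4249
9811 = 2×4249 + 1313
4249 = 3×1313 + 310
1313 = 4×310 + 73
310 = 4×73 + 18
73 = 4×18 + 1
18 = 18×1 + 0
gcd(298579, 288768) = 1.
Working backward:
1 = 73 − 4·18
1 = −4·310 + 17·73
1 = 17·1313 − 72·310
1 = −72·4249 + 233·1313
1 = 233·9811 − 538·4249
1 = −538·288768 + 15835·9811
1 = 15835·298579 − 16373·288768
So 1 = (15835)·298579 + (-16373)·288768.

1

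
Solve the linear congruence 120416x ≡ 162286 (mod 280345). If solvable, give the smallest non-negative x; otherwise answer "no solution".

279606

First find gcd(120416, 280345):
280345 = 2·120416 + 39513
120416 = 3·39513 + 1877
39513 = 21·1877 + 96
1877 = 19·96 + 53
96 = 1·53 + 43
53 = 1·43 + 10
43 = 4·10 + 3
10 = 3·3 + 1
3 = 3·1 + 0
gcd = 1, so a unique solution mod 280345 exists.
Back-substitute for the Bézout coefficients:
1 = 10 − 3·3
1 = −3·43 + 13·10
1 = 13·53 − 16·43
1 = −16·96 + 29·53
1 = 29·1877 − 567·96
1 = −567·39513 + 11936·1877
1 = 11936·120416 − 36375·39513
1 = −36375·280345 + 84686·120416
So 120416·(84686) ≡ 1 (mod 280345), giving 120416⁻¹ ≡ 84686.
x ≡ 120416⁻¹·162286 ≡ 84686·162286 ≡ 279606 (mod 280345).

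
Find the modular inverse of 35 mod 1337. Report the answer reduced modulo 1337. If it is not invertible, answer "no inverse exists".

Compute gcd(35, 1337):
1337 = 38*35 + 7
35 = 5*7 + 0
gcd(35, 1337) = 7 ≠ 1, so 35 has no multiplicative inverse modulo 1337.

no inverse exists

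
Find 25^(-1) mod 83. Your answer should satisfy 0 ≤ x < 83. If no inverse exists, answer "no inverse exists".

Run Euclid on (83, 25):
83 = 3×25 + 8
25 = 3×8 + 1
8 = 8×1 + 0
gcd = 1, so the inverse exists. Back-substitute:
1 = 25 − 3·8
1 = −3·83 + 10·25
So 25·10 ≡ 1 (mod 83).

10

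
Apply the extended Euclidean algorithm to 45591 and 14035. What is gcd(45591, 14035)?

Euclidean algorithm:
45591 = 3×14035 + 3486
14035 = 4×3486 + 91
3486 = 38×91 + 28
91 = 3×28 + 7
28 = 4×7 + 0
gcd(45591, 14035) = 7.
Working backward:
7 = 91 − 3·28
7 = −3·3486 + 115·91
7 = 115·14035 − 463·3486
7 = −463·45591 + 1504·14035
So 7 = (-463)·45591 + (1504)·14035.

7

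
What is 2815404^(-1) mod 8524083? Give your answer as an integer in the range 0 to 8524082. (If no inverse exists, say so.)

no inverse exists

Compute gcd(2815404, 8524083):
8524083 = 3·2815404 + 77871
2815404 = 36·77871 + 12048
77871 = 6·12048 + 5583
12048 = 2·5583 + 882
5583 = 6·882 + 291
882 = 3·291 + 9
291 = 32·9 + 3
9 = 3·3 + 0
Since gcd = 3 > 1, 2815404 is not a unit mod 8524083.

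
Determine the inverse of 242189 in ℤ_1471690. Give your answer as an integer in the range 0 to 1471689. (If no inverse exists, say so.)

777959

Apply the Euclidean algorithm to 1471690 and 242189:
1471690 = 6×242189 + 18556
242189 = 13×18556 + 961
18556 = 19×961 + 297
961 = 3×297 + 70
297 = 4×70 + 17
70 = 4×17 + 2
17 = 8×2 + 1
2 = 2×1 + 0
gcd = 1, so the inverse exists. Back-substitute:
1 = 17 − 8·2
1 = −8·70 + 33·17
1 = 33·297 − 140·70
1 = −140·961 + 453·297
1 = 453·18556 − 8747·961
1 = −8747·242189 + 114164·18556
1 = 114164·1471690 − 693731·242189
Hence 242189⁻¹ ≡ -693731 ≡ 777959 (mod 1471690).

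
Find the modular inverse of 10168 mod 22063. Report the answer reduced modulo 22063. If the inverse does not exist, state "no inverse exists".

5800

gcd(22063, 10168) by repeated division:
22063 = 2·10168 + 1727
10168 = 5·1727 + 1533
1727 = 1·1533 + 194
1533 = 7·194 + 175
194 = 1·175 + 19
175 = 9·19 + 4
19 = 4·4 + 3
4 = 1·3 + 1
3 = 3·1 + 0
Since gcd(10168, 22063) = 1, back-substitute to write 1 as a combination:
1 = 4 − 3
1 = −19 + 5·4
1 = 5·175 − 46·19
1 = −46·194 + 51·175
1 = 51·1533 − 403·194
1 = −403·1727 + 454·1533
1 = 454·10168 − 2673·1727
1 = −2673·22063 + 5800·10168
So 10168·5800 ≡ 1 (mod 22063).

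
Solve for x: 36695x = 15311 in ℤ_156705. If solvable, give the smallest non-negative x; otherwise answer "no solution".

no solution

gcd(36695, 156705):
156705 = 4×36695 + 9925
36695 = 3×9925 + 6920
9925 = 1×6920 + 3005
6920 = 2×3005 + 910
3005 = 3×910 + 275
910 = 3×275 + 85
275 = 3×85 + 20
85 = 4×20 + 5
20 = 4×5 + 0
gcd = 5, but 5 ∤ 15311, so the congruence has no solution.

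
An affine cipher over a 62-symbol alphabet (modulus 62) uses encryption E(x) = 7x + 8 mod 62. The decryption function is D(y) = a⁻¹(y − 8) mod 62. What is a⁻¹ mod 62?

gcd(62, 7) by repeated division:
62 = 8×7 + 6
7 = 1×6 + 1
6 = 6×1 + 0
The gcd is 1. Working backward:
1 = 7 − 6
1 = −62 + 9·7
So 7·9 ≡ 1 (mod 62).

9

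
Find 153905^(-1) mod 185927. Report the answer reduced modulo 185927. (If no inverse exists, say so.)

gcd(185927, 153905) by repeated division:
185927 = 1·153905 + 32022
153905 = 4·32022 + 25817
32022 = 1·25817 + 6205
25817 = 4·6205 + 997
6205 = 6·997 + 223
997 = 4·223 + 105
223 = 2·105 + 13
105 = 8·13 + 1
13 = 13·1 + 0
gcd = 1, so the inverse exists. Back-substitute:
1 = 105 − 8·13
1 = −8·223 + 17·105
1 = 17·997 − 76·223
1 = −76·6205 + 473·997
1 = 473·25817 − 1968·6205
1 = −1968·32022 + 2441·25817
1 = 2441·153905 − 11732·32022
1 = −11732·185927 + 14173·153905
So 153905·14173 ≡ 1 (mod 185927).

14173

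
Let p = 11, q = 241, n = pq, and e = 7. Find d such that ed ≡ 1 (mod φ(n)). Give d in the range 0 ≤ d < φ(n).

343

φ(n) = (p−1)(q−1) = 10·240 = 2400.
Need d with 7·d ≡ 1 (mod 2400). Apply the extended Euclidean algorithm:
2400 = 342·7 + 6
7 = 1·6 + 1
6 = 6·1 + 0
Back-substitute:
1 = 7 − 6
1 = −2400 + 343·7
So 7·343 ≡ 1 (mod 2400), hence d = 343.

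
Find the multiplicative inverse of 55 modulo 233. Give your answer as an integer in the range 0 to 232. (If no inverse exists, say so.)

161

Apply the Euclidean algorithm to 233 and 55:
233 = 4*55 + 13
55 = 4*13 + 3
13 = 4*3 + 1
3 = 3*1 + 0
Since gcd(55, 233) = 1, back-substitute to write 1 as a combination:
1 = 13 − 4·3
1 = −4·55 + 17·13
1 = 17·233 − 72·55
So 55·(-72) ≡ 1 (mod 233), and -72 ≡ 161 (mod 233).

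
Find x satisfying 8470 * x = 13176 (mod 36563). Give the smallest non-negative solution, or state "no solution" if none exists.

First find gcd(8470, 36563):
36563 = 4*8470 + 2683
8470 = 3*2683 + 421
2683 = 6*421 + 157
421 = 2*157 + 107
157 = 1*107 + 50
107 = 2*50 + 7
50 = 7*7 + 1
7 = 7*1 + 0
gcd = 1, so a unique solution mod 36563 exists.
Back-substitute for the Bézout coefficients:
1 = 50 − 7·7
1 = −7·107 + 15·50
1 = 15·157 − 22·107
1 = −22·421 + 59·157
1 = 59·2683 − 376·421
1 = −376·8470 + 1187·2683
1 = 1187·36563 − 5124·8470
So 8470·(-5124) ≡ 1 (mod 36563), giving 8470⁻¹ ≡ 31439.
x ≡ 8470⁻¹·13176 ≡ 31439·13176 ≡ 18037 (mod 36563).

18037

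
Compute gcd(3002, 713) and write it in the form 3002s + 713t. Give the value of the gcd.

Repeated division:
3002 = 4*713 + 150
713 = 4*150 + 113
150 = 1*113 + 37
113 = 3*37 + 2
37 = 18*2 + 1
2 = 2*1 + 0
gcd(3002, 713) = 1.
Working backward:
1 = 37 − 18·2
1 = −18·113 + 55·37
1 = 55·150 − 73·113
1 = −73·713 + 347·150
1 = 347·3002 − 1461·713
So 1 = (347)·3002 + (-1461)·713.

1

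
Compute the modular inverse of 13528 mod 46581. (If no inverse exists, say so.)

37198

Extended Euclidean algorithm:
46581 = 3*13528 + 5997
13528 = 2*5997 + 1534
5997 = 3*1534 + 1395
1534 = 1*1395 + 139
1395 = 10*139 + 5
139 = 27*5 + 4
5 = 1*4 + 1
4 = 4*1 + 0
Since gcd(13528, 46581) = 1, back-substitute to write 1 as a combination:
1 = 5 − 4
1 = −139 + 28·5
1 = 28·1395 − 281·139
1 = −281·1534 + 309·1395
1 = 309·5997 − 1208·1534
1 = −1208·13528 + 2725·5997
1 = 2725·46581 − 9383·13528
Hence 13528⁻¹ ≡ -9383 ≡ 37198 (mod 46581).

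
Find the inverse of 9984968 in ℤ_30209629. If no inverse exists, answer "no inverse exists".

29178665

Extended Euclidean algorithm:
30209629 = 3×9984968 + 254725
9984968 = 39×254725 + 50693
254725 = 5×50693 + 1260
50693 = 40×1260 + 293
1260 = 4×293 + 88
293 = 3×88 + 29
88 = 3×29 + 1
29 = 29×1 + 0
gcd = 1, so the inverse exists. Back-substitute:
1 = 88 − 3·29
1 = −3·293 + 10·88
1 = 10·1260 − 43·293
1 = −43·50693 + 1730·1260
1 = 1730·254725 − 8693·50693
1 = −8693·9984968 + 340757·254725
1 = 340757·30209629 − 1030964·9984968
Thus 9984968·(-1030964) ≡ 1 (mod 30209629); reducing, -1030964 mod 30209629 = 29178665.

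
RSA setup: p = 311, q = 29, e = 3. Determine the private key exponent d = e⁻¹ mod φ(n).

φ(n) = (p−1)(q−1) = 310·28 = 8680.
Need d with 3·d ≡ 1 (mod 8680). Apply the extended Euclidean algorithm:
8680 = 2893*3 + 1
3 = 3*1 + 0
Back-substitute:
1 = 8680 − 2893·3
So 3·(-2893) ≡ 1 (mod 8680), hence d ≡ -2893 ≡ 5787 (mod 8680).

5787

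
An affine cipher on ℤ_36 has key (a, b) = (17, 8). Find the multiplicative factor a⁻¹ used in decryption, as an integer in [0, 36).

17

Apply the Euclidean algorithm to 36 and 17:
36 = 2·17 + 2
17 = 8·2 + 1
2 = 2·1 + 0
The gcd is 1. Working backward:
1 = 17 − 8·2
1 = −8·36 + 17·17
So 17·17 ≡ 1 (mod 36).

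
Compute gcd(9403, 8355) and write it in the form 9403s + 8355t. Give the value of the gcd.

1

Apply Euclid's algorithm to 9403 and 8355:
9403 = 1*8355 + 1048
8355 = 7*1048 + 1019
1048 = 1*1019 + 29
1019 = 35*29 + 4
29 = 7*4 + 1
4 = 4*1 + 0
gcd(9403, 8355) = 1.
Working backward:
1 = 29 − 7·4
1 = −7·1019 + 246·29
1 = 246·1048 − 253·1019
1 = −253·8355 + 2017·1048
1 = 2017·9403 − 2270·8355
So 1 = (2017)·9403 + (-2270)·8355.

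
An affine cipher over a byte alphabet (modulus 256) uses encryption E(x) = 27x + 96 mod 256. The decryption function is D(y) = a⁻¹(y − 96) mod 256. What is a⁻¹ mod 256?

gcd(256, 27) by repeated division:
256 = 9·27 + 13
27 = 2·13 + 1
13 = 13·1 + 0
Since gcd(27, 256) = 1, back-substitute to write 1 as a combination:
1 = 27 − 2·13
1 = −2·256 + 19·27
So 27·19 ≡ 1 (mod 256).

19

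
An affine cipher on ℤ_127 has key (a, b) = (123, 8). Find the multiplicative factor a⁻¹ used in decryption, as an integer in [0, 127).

95

Apply the Euclidean algorithm to 127 and 123:
127 = 1×123 + 4
123 = 30×4 + 3
4 = 1×3 + 1
3 = 3×1 + 0
Since gcd(123, 127) = 1, back-substitute to write 1 as a combination:
1 = 4 − 3
1 = −123 + 31·4
1 = 31·127 − 32·123
So 123·(-32) ≡ 1 (mod 127), and -32 ≡ 95 (mod 127).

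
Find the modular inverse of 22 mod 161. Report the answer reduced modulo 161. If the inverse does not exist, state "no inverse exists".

22

gcd(161, 22) by repeated division:
161 = 7*22 + 7
22 = 3*7 + 1
7 = 7*1 + 0
The gcd is 1. Working backward:
1 = 22 − 3·7
1 = −3·161 + 22·22
So 22·22 ≡ 1 (mod 161).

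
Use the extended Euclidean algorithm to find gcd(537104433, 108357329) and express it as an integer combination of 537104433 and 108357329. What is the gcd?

Repeated division:
537104433 = 4·108357329 + 103675117
108357329 = 1·103675117 + 4682212
103675117 = 22·4682212 + 666453
4682212 = 7·666453 + 17041
666453 = 39·17041 + 1854
17041 = 9·1854 + 355
1854 = 5·355 + 79
355 = 4·79 + 39
79 = 2·39 + 1
39 = 39·1 + 0
gcd(537104433, 108357329) = 1.
Working backward:
1 = 79 − 2·39
1 = −2·355 + 9·79
1 = 9·1854 − 47·355
1 = −47·17041 + 432·1854
1 = 432·666453 − 16895·17041
1 = −16895·4682212 + 118697·666453
1 = 118697·103675117 − 2628229·4682212
1 = −2628229·108357329 + 2746926·103675117
1 = 2746926·537104433 − 13615933·108357329
So 1 = (2746926)·537104433 + (-13615933)·108357329.

1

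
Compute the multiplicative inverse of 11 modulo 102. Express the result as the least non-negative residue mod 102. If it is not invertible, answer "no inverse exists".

gcd(102, 11) by repeated division:
102 = 9*11 + 3
11 = 3*3 + 2
3 = 1*2 + 1
2 = 2*1 + 0
The gcd is 1. Working backward:
1 = 3 − 2
1 = −11 + 4·3
1 = 4·102 − 37·11
Hence 11⁻¹ ≡ -37 ≡ 65 (mod 102).

65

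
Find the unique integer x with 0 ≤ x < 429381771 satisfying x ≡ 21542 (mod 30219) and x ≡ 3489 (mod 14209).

Write x = 21542 + 30219·k. Then 30219·k ≡ 3489 − 21542 ≡ 10365 (mod 14209).
Need 30219⁻¹ mod 14209. Extended Euclid on (14209, 1801):
14209 = 7*1801 + 1602
1801 = 1*1602 + 199
1602 = 8*199 + 10
199 = 19*10 + 9
10 = 1*9 + 1
9 = 9*1 + 0
Back-substitute:
1 = 10 − 9
1 = −199 + 20·10
1 = 20·1602 − 161·199
1 = −161·1801 + 181·1602
1 = 181·14209 − 1428·1801
30219⁻¹ ≡ 12781 (mod 14209), so k ≡ 12781·10365 ≡ 4558 (mod 14209).
x = 21542 + 30219·4558 = 137759744.

137759744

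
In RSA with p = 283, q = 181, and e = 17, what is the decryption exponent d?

26873

φ(n) = (p−1)(q−1) = 282·180 = 50760.
Need d with 17·d ≡ 1 (mod 50760). Apply the extended Euclidean algorithm:
50760 = 2985·17 + 15
17 = 1·15 + 2
15 = 7·2 + 1
2 = 2·1 + 0
Back-substitute:
1 = 15 − 7·2
1 = −7·17 + 8·15
1 = 8·50760 − 23887·17
So 17·(-23887) ≡ 1 (mod 50760), hence d ≡ -23887 ≡ 26873 (mod 50760).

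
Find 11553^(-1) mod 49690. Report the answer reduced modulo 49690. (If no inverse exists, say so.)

Apply the Euclidean algorithm to 49690 and 11553:
49690 = 4·11553 + 3478
11553 = 3·3478 + 1119
3478 = 3·1119 + 121
1119 = 9·121 + 30
121 = 4·30 + 1
30 = 30·1 + 0
gcd = 1, so the inverse exists. Back-substitute:
1 = 121 − 4·30
1 = −4·1119 + 37·121
1 = 37·3478 − 115·1119
1 = −115·11553 + 382·3478
1 = 382·49690 − 1643·11553
Hence 11553⁻¹ ≡ -1643 ≡ 48047 (mod 49690).

48047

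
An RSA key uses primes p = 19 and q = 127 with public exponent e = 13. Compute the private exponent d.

φ(n) = (p−1)(q−1) = 18·126 = 2268.
Need d with 13·d ≡ 1 (mod 2268). Apply the extended Euclidean algorithm:
2268 = 174*13 + 6
13 = 2*6 + 1
6 = 6*1 + 0
Back-substitute:
1 = 13 − 2·6
1 = −2·2268 + 349·13
So 13·349 ≡ 1 (mod 2268), hence d = 349.

349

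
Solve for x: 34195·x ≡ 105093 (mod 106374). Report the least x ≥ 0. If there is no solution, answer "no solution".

16593

First find gcd(34195, 106374):
106374 = 3×34195 + 3789
34195 = 9×3789 + 94
3789 = 40×94 + 29
94 = 3×29 + 7
29 = 4×7 + 1
7 = 7×1 + 0
gcd = 1, so a unique solution mod 106374 exists.
Back-substitute for the Bézout coefficients:
1 = 29 − 4·7
1 = −4·94 + 13·29
1 = 13·3789 − 524·94
1 = −524·34195 + 4729·3789
1 = 4729·106374 − 14711·34195
So 34195·(-14711) ≡ 1 (mod 106374), giving 34195⁻¹ ≡ 91663.
x ≡ 34195⁻¹·105093 ≡ 91663·105093 ≡ 16593 (mod 106374).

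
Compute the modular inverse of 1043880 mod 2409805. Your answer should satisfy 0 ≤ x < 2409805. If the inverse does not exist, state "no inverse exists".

no inverse exists

Euclidean algorithm on 2409805, 1043880:
2409805 = 2*1043880 + 322045
1043880 = 3*322045 + 77745
322045 = 4*77745 + 11065
77745 = 7*11065 + 290
11065 = 38*290 + 45
290 = 6*45 + 20
45 = 2*20 + 5
20 = 4*5 + 0
The gcd is 5, not 1, hence no inverse exists.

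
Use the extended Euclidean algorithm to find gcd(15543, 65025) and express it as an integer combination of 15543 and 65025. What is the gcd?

9

Repeated division:
65025 = 4·15543 + 2853
15543 = 5·2853 + 1278
2853 = 2·1278 + 297
1278 = 4·297 + 90
297 = 3·90 + 27
90 = 3·27 + 9
27 = 3·9 + 0
gcd(15543, 65025) = 9.
Back-substituting:
9 = 90 − 3·27
9 = −3·297 + 10·90
9 = 10·1278 − 43·297
9 = −43·2853 + 96·1278
9 = 96·15543 − 523·2853
9 = −523·65025 + 2188·15543
So 9 = (-523)·65025 + (2188)·15543.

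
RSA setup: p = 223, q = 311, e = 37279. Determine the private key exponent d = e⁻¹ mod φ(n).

9559

φ(n) = (p−1)(q−1) = 222·310 = 68820.
Need d with 37279·d ≡ 1 (mod 68820). Apply the extended Euclidean algorithm:
68820 = 1·37279 + 31541
37279 = 1·31541 + 5738
31541 = 5·5738 + 2851
5738 = 2·2851 + 36
2851 = 79·36 + 7
36 = 5·7 + 1
7 = 7·1 + 0
Back-substitute:
1 = 36 − 5·7
1 = −5·2851 + 396·36
1 = 396·5738 − 797·2851
1 = −797·31541 + 4381·5738
1 = 4381·37279 − 5178·31541
1 = −5178·68820 + 9559·37279
So 37279·9559 ≡ 1 (mod 68820), hence d = 9559.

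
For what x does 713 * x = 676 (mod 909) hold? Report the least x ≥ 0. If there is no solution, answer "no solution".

887

First find gcd(713, 909):
909 = 1×713 + 196
713 = 3×196 + 125
196 = 1×125 + 71
125 = 1×71 + 54
71 = 1×54 + 17
54 = 3×17 + 3
17 = 5×3 + 2
3 = 1×2 + 1
2 = 2×1 + 0
gcd = 1, so a unique solution mod 909 exists.
Back-substitute for the Bézout coefficients:
1 = 3 − 2
1 = −17 + 6·3
1 = 6·54 − 19·17
1 = −19·71 + 25·54
1 = 25·125 − 44·71
1 = −44·196 + 69·125
1 = 69·713 − 251·196
1 = −251·909 + 320·713
So 713·(320) ≡ 1 (mod 909), giving 713⁻¹ ≡ 320.
x ≡ 713⁻¹·676 ≡ 320·676 ≡ 887 (mod 909).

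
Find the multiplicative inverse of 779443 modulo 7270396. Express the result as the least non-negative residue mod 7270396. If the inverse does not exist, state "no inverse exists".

Euclidean algorithm on 7270396, 779443:
7270396 = 9*779443 + 255409
779443 = 3*255409 + 13216
255409 = 19*13216 + 4305
13216 = 3*4305 + 301
4305 = 14*301 + 91
301 = 3*91 + 28
91 = 3*28 + 7
28 = 4*7 + 0
gcd(779443, 7270396) = 7 ≠ 1, so 779443 has no multiplicative inverse modulo 7270396.

no inverse exists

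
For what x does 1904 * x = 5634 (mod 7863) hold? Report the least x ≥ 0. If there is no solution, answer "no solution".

First find gcd(1904, 7863):
7863 = 4·1904 + 247
1904 = 7·247 + 175
247 = 1·175 + 72
175 = 2·72 + 31
72 = 2·31 + 10
31 = 3·10 + 1
10 = 10·1 + 0
gcd = 1, so a unique solution mod 7863 exists.
Back-substitute for the Bézout coefficients:
1 = 31 − 3·10
1 = −3·72 + 7·31
1 = 7·175 − 17·72
1 = −17·247 + 24·175
1 = 24·1904 − 185·247
1 = −185·7863 + 764·1904
So 1904·(764) ≡ 1 (mod 7863), giving 1904⁻¹ ≡ 764.
x ≡ 1904⁻¹·5634 ≡ 764·5634 ≡ 3315 (mod 7863).

3315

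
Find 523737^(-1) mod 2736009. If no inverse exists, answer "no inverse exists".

no inverse exists

Euclidean algorithm on 2736009, 523737:
2736009 = 5×523737 + 117324
523737 = 4×117324 + 54441
117324 = 2×54441 + 8442
54441 = 6×8442 + 3789
8442 = 2×3789 + 864
3789 = 4×864 + 333
864 = 2×333 + 198
333 = 1×198 + 135
198 = 1×135 + 63
135 = 2×63 + 9
63 = 7×9 + 0
The gcd is 9, not 1, hence no inverse exists.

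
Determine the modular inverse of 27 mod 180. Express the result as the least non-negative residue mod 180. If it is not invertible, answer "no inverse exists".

Euclidean algorithm on 180, 27:
180 = 6×27 + 18
27 = 1×18 + 9
18 = 2×9 + 0
gcd(27, 180) = 9 ≠ 1, so 27 has no multiplicative inverse modulo 180.

no inverse exists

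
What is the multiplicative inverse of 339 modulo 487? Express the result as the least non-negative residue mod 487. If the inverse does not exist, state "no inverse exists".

gcd(487, 339) by repeated division:
487 = 1*339 + 148
339 = 2*148 + 43
148 = 3*43 + 19
43 = 2*19 + 5
19 = 3*5 + 4
5 = 1*4 + 1
4 = 4*1 + 0
Since gcd(339, 487) = 1, back-substitute to write 1 as a combination:
1 = 5 − 4
1 = −19 + 4·5
1 = 4·43 − 9·19
1 = −9·148 + 31·43
1 = 31·339 − 71·148
1 = −71·487 + 102·339
So 339·102 ≡ 1 (mod 487).

102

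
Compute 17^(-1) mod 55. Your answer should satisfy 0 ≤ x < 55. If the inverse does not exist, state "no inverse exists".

Extended Euclidean algorithm:
55 = 3·17 + 4
17 = 4·4 + 1
4 = 4·1 + 0
gcd = 1, so the inverse exists. Back-substitute:
1 = 17 − 4·4
1 = −4·55 + 13·17
So 17·13 ≡ 1 (mod 55).

13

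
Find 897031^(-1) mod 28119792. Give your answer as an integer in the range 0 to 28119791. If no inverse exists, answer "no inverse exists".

21196951

Run Euclid on (28119792, 897031):
28119792 = 31·897031 + 311831
897031 = 2·311831 + 273369
311831 = 1·273369 + 38462
273369 = 7·38462 + 4135
38462 = 9·4135 + 1247
4135 = 3·1247 + 394
1247 = 3·394 + 65
394 = 6·65 + 4
65 = 16·4 + 1
4 = 4·1 + 0
gcd = 1, so the inverse exists. Back-substitute:
1 = 65 − 16·4
1 = −16·394 + 97·65
1 = 97·1247 − 307·394
1 = −307·4135 + 1018·1247
1 = 1018·38462 − 9469·4135
1 = −9469·273369 + 67301·38462
1 = 67301·311831 − 76770·273369
1 = −76770·897031 + 220841·311831
1 = 220841·28119792 − 6922841·897031
Hence 897031⁻¹ ≡ -6922841 ≡ 21196951 (mod 28119792).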